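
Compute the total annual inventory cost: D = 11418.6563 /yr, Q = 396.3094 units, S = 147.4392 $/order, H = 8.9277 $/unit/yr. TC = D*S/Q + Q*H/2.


Ordering cost = D*S/Q = 4248.0889
Holding cost = Q*H/2 = 1769.0657
TC = 4248.0889 + 1769.0657 = 6017.1546

6017.1546 $/yr


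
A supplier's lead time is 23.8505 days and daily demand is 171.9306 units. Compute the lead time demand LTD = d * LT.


LTD = 171.9306 * 23.8505 = 4100.6308

4100.6308 units


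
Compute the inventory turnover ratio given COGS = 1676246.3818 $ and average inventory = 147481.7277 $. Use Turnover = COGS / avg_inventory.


Turnover = 1676246.3818 / 147481.7277 = 11.3658

11.3658


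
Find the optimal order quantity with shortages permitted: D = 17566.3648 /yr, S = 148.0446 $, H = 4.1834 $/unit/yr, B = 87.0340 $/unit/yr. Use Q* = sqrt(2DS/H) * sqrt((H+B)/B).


sqrt(2DS/H) = 1115.0325
sqrt((H+B)/B) = 1.0238
Q* = 1115.0325 * 1.0238 = 1141.5158

1141.5158 units


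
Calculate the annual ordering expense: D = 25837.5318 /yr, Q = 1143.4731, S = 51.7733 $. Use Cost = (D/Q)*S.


Number of orders = D/Q = 22.5957
Cost = 22.5957 * 51.7733 = 1169.8520

1169.8520 $/yr


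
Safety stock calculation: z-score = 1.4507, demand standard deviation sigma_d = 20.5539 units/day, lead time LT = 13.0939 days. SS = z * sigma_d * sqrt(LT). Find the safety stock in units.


sqrt(LT) = sqrt(13.0939) = 3.6185
SS = 1.4507 * 20.5539 * 3.6185 = 107.8963

107.8963 units


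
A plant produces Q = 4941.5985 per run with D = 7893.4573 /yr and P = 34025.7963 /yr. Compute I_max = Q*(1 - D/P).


D/P = 0.2320
1 - D/P = 0.7680
I_max = 4941.5985 * 0.7680 = 3795.2242

3795.2242 units


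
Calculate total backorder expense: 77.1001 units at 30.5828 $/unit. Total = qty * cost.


Total = 77.1001 * 30.5828 = 2357.9369

2357.9369 $


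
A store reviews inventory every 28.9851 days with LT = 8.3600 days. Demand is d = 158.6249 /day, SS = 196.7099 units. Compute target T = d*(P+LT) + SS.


P + LT = 37.3451
d*(P+LT) = 158.6249 * 37.3451 = 5923.8628
T = 5923.8628 + 196.7099 = 6120.5727

6120.5727 units


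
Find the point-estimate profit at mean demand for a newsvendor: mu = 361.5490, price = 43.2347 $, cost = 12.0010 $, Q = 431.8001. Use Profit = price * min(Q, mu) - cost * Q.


Sales at mu = min(431.8001, 361.5490) = 361.5490
Revenue = 43.2347 * 361.5490 = 15631.4626
Total cost = 12.0010 * 431.8001 = 5182.0330
Profit = 15631.4626 - 5182.0330 = 10449.4296

10449.4296 $


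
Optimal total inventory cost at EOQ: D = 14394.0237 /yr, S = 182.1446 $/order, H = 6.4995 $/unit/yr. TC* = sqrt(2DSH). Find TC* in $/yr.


2*D*S*H = 34080696.1663
TC* = sqrt(34080696.1663) = 5837.8674

5837.8674 $/yr


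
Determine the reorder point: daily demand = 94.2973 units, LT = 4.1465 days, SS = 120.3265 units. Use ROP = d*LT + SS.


d*LT = 94.2973 * 4.1465 = 391.0038
ROP = 391.0038 + 120.3265 = 511.3303

511.3303 units


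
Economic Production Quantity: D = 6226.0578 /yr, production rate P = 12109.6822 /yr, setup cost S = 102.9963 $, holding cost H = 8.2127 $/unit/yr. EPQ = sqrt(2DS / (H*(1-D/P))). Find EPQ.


1 - D/P = 1 - 0.5141 = 0.4859
H*(1-D/P) = 3.9902
2DS = 1282521.8340
EPQ = sqrt(321415.3502) = 566.9350

566.9350 units


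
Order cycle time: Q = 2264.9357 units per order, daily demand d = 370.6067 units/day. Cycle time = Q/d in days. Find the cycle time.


Cycle = 2264.9357 / 370.6067 = 6.1114

6.1114 days


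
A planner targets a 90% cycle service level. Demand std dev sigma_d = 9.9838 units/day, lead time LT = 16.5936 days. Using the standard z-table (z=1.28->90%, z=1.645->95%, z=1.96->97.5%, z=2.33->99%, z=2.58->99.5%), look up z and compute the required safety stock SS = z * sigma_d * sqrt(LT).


From the table, SL = 90% corresponds to z = 1.28
sqrt(LT) = sqrt(16.5936) = 4.0735
SS = 1.28 * 9.9838 * 4.0735 = 52.0566

52.0566 units


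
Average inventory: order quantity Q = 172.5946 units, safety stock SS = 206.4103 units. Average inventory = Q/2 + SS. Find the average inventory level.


Q/2 = 86.2973
Avg = 86.2973 + 206.4103 = 292.7076

292.7076 units


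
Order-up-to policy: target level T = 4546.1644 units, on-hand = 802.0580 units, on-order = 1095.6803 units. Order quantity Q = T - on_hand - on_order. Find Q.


Inventory position = OH + OO = 802.0580 + 1095.6803 = 1897.7383
Q = 4546.1644 - 1897.7383 = 2648.4261

2648.4261 units


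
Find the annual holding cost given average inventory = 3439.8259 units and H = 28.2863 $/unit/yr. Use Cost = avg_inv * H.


Cost = 3439.8259 * 28.2863 = 97299.9474

97299.9474 $/yr


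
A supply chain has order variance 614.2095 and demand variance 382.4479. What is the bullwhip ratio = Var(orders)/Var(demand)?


BW = 614.2095 / 382.4479 = 1.6060

1.6060


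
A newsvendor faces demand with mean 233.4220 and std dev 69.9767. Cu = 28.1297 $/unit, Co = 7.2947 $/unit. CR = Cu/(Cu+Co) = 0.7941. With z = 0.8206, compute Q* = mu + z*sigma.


CR = Cu/(Cu+Co) = 28.1297/(28.1297+7.2947) = 0.7941
z = 0.8206
Q* = 233.4220 + 0.8206 * 69.9767 = 290.8449

290.8449 units


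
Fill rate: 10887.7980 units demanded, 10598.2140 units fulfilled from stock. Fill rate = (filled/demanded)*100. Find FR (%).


FR = 10598.2140 / 10887.7980 * 100 = 97.3403

97.3403%


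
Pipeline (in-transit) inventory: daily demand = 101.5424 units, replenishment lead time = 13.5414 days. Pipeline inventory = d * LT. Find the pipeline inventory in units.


Pipeline = 101.5424 * 13.5414 = 1375.0263

1375.0263 units


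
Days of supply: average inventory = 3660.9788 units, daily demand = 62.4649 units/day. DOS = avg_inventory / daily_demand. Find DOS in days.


DOS = 3660.9788 / 62.4649 = 58.6086

58.6086 days


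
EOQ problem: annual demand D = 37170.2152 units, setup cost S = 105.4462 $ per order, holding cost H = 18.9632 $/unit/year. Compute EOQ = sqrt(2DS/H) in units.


2*D*S = 2 * 37170.2152 * 105.4462 = 7838915.8920
2*D*S/H = 413375.1631
EOQ = sqrt(413375.1631) = 642.9426

642.9426 units


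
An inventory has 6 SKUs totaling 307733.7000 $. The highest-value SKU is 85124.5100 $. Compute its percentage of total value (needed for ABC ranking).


Top item = 85124.5100
Total = 307733.7000
Percentage = 85124.5100 / 307733.7000 * 100 = 27.6617

27.6617%


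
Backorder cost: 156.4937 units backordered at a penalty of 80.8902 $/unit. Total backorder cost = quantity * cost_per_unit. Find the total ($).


Total = 156.4937 * 80.8902 = 12658.8067

12658.8067 $


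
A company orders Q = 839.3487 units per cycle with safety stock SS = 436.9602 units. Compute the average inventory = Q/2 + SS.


Q/2 = 419.6744
Avg = 419.6744 + 436.9602 = 856.6345

856.6345 units


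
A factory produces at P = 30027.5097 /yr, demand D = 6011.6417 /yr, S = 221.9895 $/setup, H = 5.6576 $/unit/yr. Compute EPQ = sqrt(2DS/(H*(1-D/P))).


1 - D/P = 1 - 0.2002 = 0.7998
H*(1-D/P) = 4.5249
2DS = 2669042.6703
EPQ = sqrt(589853.6974) = 768.0193

768.0193 units


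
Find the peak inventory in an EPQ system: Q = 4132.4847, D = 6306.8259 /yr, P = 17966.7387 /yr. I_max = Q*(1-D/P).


D/P = 0.3510
1 - D/P = 0.6490
I_max = 4132.4847 * 0.6490 = 2681.8674

2681.8674 units


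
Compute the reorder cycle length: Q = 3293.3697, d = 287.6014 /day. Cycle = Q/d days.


Cycle = 3293.3697 / 287.6014 = 11.4512

11.4512 days


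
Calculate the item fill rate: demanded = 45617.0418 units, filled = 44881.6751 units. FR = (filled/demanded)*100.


FR = 44881.6751 / 45617.0418 * 100 = 98.3880

98.3880%


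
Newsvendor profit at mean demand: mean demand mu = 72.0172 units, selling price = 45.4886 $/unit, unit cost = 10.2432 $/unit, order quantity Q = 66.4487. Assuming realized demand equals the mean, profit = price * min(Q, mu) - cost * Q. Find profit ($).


Sales at mu = min(66.4487, 72.0172) = 66.4487
Revenue = 45.4886 * 66.4487 = 3022.6583
Total cost = 10.2432 * 66.4487 = 680.6473
Profit = 3022.6583 - 680.6473 = 2342.0110

2342.0110 $


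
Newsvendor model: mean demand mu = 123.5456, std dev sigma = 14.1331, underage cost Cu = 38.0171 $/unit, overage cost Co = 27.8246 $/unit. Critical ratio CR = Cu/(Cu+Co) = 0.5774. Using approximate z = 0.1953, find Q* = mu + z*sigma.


CR = Cu/(Cu+Co) = 38.0171/(38.0171+27.8246) = 0.5774
z = 0.1953
Q* = 123.5456 + 0.1953 * 14.1331 = 126.3058

126.3058 units


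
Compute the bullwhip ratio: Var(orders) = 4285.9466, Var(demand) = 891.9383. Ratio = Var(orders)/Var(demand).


BW = 4285.9466 / 891.9383 = 4.8052

4.8052


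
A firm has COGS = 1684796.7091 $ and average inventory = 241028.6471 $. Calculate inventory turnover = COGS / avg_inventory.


Turnover = 1684796.7091 / 241028.6471 = 6.9900

6.9900


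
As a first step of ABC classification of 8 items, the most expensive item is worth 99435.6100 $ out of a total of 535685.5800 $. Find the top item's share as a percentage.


Top item = 99435.6100
Total = 535685.5800
Percentage = 99435.6100 / 535685.5800 * 100 = 18.5623

18.5623%


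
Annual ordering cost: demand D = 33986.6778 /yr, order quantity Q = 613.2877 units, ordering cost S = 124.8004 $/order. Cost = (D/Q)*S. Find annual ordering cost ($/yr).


Number of orders = D/Q = 55.4172
Cost = 55.4172 * 124.8004 = 6916.0868

6916.0868 $/yr


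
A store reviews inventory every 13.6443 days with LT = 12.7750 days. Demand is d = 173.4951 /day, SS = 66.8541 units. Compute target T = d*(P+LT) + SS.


P + LT = 26.4193
d*(P+LT) = 173.4951 * 26.4193 = 4583.6191
T = 4583.6191 + 66.8541 = 4650.4732

4650.4732 units


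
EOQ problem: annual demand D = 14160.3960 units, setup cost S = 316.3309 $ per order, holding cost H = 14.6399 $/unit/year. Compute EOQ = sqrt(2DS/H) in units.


2*D*S = 2 * 14160.3960 * 316.3309 = 8958741.6221
2*D*S/H = 611940.0831
EOQ = sqrt(611940.0831) = 782.2660

782.2660 units


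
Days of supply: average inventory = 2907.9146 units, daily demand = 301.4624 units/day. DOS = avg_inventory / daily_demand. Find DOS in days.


DOS = 2907.9146 / 301.4624 = 9.6460

9.6460 days


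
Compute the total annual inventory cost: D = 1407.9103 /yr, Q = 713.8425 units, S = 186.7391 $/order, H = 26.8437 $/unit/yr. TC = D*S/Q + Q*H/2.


Ordering cost = D*S/Q = 368.3052
Holding cost = Q*H/2 = 9581.0870
TC = 368.3052 + 9581.0870 = 9949.3922

9949.3922 $/yr


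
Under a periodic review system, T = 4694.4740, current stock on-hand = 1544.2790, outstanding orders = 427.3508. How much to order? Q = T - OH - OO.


Inventory position = OH + OO = 1544.2790 + 427.3508 = 1971.6298
Q = 4694.4740 - 1971.6298 = 2722.8442

2722.8442 units


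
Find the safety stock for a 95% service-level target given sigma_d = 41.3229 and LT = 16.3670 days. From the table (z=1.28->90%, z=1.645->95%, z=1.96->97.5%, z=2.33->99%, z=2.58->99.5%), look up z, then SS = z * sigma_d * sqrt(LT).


From the table, SL = 95% corresponds to z = 1.645
sqrt(LT) = sqrt(16.3670) = 4.0456
SS = 1.645 * 41.3229 * 4.0456 = 275.0054

275.0054 units


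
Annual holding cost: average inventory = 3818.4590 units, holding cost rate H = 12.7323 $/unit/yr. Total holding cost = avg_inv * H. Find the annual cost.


Cost = 3818.4590 * 12.7323 = 48617.7655

48617.7655 $/yr


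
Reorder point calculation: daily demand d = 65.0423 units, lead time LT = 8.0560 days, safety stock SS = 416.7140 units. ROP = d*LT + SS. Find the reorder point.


d*LT = 65.0423 * 8.0560 = 523.9808
ROP = 523.9808 + 416.7140 = 940.6948

940.6948 units


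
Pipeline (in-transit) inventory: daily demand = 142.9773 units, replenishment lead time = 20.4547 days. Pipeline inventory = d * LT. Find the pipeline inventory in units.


Pipeline = 142.9773 * 20.4547 = 2924.5578

2924.5578 units


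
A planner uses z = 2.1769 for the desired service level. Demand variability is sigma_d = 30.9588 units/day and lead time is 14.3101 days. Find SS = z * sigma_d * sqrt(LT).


sqrt(LT) = sqrt(14.3101) = 3.7829
SS = 2.1769 * 30.9588 * 3.7829 = 254.9435

254.9435 units


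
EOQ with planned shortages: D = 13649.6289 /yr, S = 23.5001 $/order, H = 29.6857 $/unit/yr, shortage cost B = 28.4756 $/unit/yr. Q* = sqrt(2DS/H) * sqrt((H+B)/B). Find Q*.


sqrt(2DS/H) = 147.0065
sqrt((H+B)/B) = 1.4292
Q* = 147.0065 * 1.4292 = 210.0957

210.0957 units


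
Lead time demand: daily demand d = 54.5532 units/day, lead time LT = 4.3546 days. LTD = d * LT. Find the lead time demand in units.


LTD = 54.5532 * 4.3546 = 237.5574

237.5574 units


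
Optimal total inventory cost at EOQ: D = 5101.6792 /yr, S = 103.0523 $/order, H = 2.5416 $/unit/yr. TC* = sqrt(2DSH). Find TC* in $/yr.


2*D*S*H = 2672440.4264
TC* = sqrt(2672440.4264) = 1634.7601

1634.7601 $/yr


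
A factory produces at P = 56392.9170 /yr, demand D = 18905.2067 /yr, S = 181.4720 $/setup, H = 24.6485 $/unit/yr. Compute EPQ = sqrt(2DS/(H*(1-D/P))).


1 - D/P = 1 - 0.3352 = 0.6648
H*(1-D/P) = 16.3853
2DS = 6861531.3405
EPQ = sqrt(418760.9735) = 647.1174

647.1174 units


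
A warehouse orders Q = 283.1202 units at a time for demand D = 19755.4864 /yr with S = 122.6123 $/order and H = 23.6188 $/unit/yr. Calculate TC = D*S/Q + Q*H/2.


Ordering cost = D*S/Q = 8555.6086
Holding cost = Q*H/2 = 3343.4797
TC = 8555.6086 + 3343.4797 = 11899.0883

11899.0883 $/yr


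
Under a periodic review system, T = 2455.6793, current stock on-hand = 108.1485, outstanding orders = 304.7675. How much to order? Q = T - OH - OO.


Inventory position = OH + OO = 108.1485 + 304.7675 = 412.9160
Q = 2455.6793 - 412.9160 = 2042.7633

2042.7633 units


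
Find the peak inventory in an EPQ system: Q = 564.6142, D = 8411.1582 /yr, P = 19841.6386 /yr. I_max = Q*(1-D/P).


D/P = 0.4239
1 - D/P = 0.5761
I_max = 564.6142 * 0.5761 = 325.2661

325.2661 units


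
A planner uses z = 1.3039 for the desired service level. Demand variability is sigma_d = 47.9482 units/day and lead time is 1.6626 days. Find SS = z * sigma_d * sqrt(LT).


sqrt(LT) = sqrt(1.6626) = 1.2894
SS = 1.3039 * 47.9482 * 1.2894 = 80.6140

80.6140 units


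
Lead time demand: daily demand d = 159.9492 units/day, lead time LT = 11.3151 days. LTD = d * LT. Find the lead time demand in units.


LTD = 159.9492 * 11.3151 = 1809.8412

1809.8412 units


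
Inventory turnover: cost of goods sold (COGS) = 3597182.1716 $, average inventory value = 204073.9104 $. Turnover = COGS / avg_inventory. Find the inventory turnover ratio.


Turnover = 3597182.1716 / 204073.9104 = 17.6269

17.6269


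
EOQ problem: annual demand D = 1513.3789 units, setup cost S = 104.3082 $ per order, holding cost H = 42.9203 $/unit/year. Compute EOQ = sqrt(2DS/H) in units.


2*D*S = 2 * 1513.3789 * 104.3082 = 315715.6580
2*D*S/H = 7355.8586
EOQ = sqrt(7355.8586) = 85.7663

85.7663 units


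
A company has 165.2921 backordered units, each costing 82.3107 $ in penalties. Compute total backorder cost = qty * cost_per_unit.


Total = 165.2921 * 82.3107 = 13605.3085

13605.3085 $


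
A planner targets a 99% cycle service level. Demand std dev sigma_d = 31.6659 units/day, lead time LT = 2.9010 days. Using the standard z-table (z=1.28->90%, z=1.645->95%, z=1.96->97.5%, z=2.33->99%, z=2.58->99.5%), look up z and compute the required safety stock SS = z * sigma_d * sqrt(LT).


From the table, SL = 99% corresponds to z = 2.33
sqrt(LT) = sqrt(2.9010) = 1.7032
SS = 2.33 * 31.6659 * 1.7032 = 125.6671

125.6671 units


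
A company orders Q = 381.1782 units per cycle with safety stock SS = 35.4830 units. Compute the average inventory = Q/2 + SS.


Q/2 = 190.5891
Avg = 190.5891 + 35.4830 = 226.0721

226.0721 units


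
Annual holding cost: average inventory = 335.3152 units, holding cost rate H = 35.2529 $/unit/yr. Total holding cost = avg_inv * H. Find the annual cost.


Cost = 335.3152 * 35.2529 = 11820.8332

11820.8332 $/yr


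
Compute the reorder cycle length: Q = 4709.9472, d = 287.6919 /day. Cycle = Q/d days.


Cycle = 4709.9472 / 287.6919 = 16.3715

16.3715 days


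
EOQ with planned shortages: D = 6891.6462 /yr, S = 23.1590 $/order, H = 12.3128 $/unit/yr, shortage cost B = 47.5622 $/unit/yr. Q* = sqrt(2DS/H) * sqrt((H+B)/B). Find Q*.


sqrt(2DS/H) = 161.0119
sqrt((H+B)/B) = 1.1220
Q* = 161.0119 * 1.1220 = 180.6549

180.6549 units


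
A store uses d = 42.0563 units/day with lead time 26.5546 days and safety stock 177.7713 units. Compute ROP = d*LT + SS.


d*LT = 42.0563 * 26.5546 = 1116.7882
ROP = 1116.7882 + 177.7713 = 1294.5595

1294.5595 units


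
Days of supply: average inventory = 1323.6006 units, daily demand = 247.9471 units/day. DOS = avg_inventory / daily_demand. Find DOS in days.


DOS = 1323.6006 / 247.9471 = 5.3382

5.3382 days


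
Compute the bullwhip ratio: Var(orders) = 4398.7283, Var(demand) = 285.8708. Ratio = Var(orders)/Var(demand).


BW = 4398.7283 / 285.8708 = 15.3871

15.3871


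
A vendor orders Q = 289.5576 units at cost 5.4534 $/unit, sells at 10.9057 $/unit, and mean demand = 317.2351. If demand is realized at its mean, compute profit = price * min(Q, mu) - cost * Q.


Sales at mu = min(289.5576, 317.2351) = 289.5576
Revenue = 10.9057 * 289.5576 = 3157.8283
Total cost = 5.4534 * 289.5576 = 1579.0734
Profit = 3157.8283 - 1579.0734 = 1578.7549

1578.7549 $


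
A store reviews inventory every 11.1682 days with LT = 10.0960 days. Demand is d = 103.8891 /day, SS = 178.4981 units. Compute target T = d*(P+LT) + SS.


P + LT = 21.2642
d*(P+LT) = 103.8891 * 21.2642 = 2209.1186
T = 2209.1186 + 178.4981 = 2387.6167

2387.6167 units


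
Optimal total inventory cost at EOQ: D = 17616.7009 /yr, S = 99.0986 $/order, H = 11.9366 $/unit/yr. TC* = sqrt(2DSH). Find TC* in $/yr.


2*D*S*H = 41677603.2772
TC* = sqrt(41677603.2772) = 6455.8193

6455.8193 $/yr


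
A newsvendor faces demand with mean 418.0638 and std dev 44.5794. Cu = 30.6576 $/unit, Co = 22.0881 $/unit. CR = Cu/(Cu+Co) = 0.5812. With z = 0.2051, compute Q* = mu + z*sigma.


CR = Cu/(Cu+Co) = 30.6576/(30.6576+22.0881) = 0.5812
z = 0.2051
Q* = 418.0638 + 0.2051 * 44.5794 = 427.2070

427.2070 units


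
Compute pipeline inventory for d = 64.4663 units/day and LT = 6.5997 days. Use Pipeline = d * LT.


Pipeline = 64.4663 * 6.5997 = 425.4582

425.4582 units


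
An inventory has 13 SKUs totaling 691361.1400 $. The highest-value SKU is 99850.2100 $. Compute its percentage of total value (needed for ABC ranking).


Top item = 99850.2100
Total = 691361.1400
Percentage = 99850.2100 / 691361.1400 * 100 = 14.4426

14.4426%


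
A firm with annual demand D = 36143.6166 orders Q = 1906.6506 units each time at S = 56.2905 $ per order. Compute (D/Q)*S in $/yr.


Number of orders = D/Q = 18.9566
Cost = 18.9566 * 56.2905 = 1067.0766

1067.0766 $/yr


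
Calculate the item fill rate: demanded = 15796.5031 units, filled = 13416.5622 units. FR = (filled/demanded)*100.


FR = 13416.5622 / 15796.5031 * 100 = 84.9337

84.9337%


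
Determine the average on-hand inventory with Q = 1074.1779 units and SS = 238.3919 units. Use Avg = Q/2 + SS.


Q/2 = 537.0889
Avg = 537.0889 + 238.3919 = 775.4808

775.4808 units


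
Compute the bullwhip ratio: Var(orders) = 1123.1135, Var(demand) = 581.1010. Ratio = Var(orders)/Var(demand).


BW = 1123.1135 / 581.1010 = 1.9327

1.9327


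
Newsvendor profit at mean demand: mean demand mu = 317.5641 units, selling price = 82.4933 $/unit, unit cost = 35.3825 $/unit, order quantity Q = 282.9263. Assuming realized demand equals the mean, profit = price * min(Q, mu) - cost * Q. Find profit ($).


Sales at mu = min(282.9263, 317.5641) = 282.9263
Revenue = 82.4933 * 282.9263 = 23339.5241
Total cost = 35.3825 * 282.9263 = 10010.6398
Profit = 23339.5241 - 10010.6398 = 13328.8843

13328.8843 $


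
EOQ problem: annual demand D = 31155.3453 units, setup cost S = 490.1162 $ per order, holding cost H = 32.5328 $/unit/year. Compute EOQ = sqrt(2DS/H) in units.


2*D*S = 2 * 31155.3453 * 490.1162 = 30539478.8962
2*D*S/H = 938728.8797
EOQ = sqrt(938728.8797) = 968.8802

968.8802 units


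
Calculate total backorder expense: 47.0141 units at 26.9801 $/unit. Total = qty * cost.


Total = 47.0141 * 26.9801 = 1268.4451

1268.4451 $


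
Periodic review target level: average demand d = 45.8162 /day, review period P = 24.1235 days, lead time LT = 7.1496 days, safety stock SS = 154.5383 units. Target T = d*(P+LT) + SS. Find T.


P + LT = 31.2731
d*(P+LT) = 45.8162 * 31.2731 = 1432.8146
T = 1432.8146 + 154.5383 = 1587.3529

1587.3529 units


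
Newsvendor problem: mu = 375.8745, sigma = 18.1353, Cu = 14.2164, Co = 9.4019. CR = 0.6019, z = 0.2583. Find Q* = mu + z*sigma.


CR = Cu/(Cu+Co) = 14.2164/(14.2164+9.4019) = 0.6019
z = 0.2583
Q* = 375.8745 + 0.2583 * 18.1353 = 380.5588

380.5588 units


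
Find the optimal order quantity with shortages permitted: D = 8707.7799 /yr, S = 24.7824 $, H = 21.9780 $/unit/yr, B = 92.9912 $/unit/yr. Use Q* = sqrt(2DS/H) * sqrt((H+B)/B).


sqrt(2DS/H) = 140.1349
sqrt((H+B)/B) = 1.1119
Q* = 140.1349 * 1.1119 = 155.8175

155.8175 units


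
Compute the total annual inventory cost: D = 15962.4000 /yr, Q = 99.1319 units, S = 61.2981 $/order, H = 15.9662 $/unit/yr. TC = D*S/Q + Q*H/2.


Ordering cost = D*S/Q = 9870.3323
Holding cost = Q*H/2 = 791.3799
TC = 9870.3323 + 791.3799 = 10661.7121

10661.7121 $/yr


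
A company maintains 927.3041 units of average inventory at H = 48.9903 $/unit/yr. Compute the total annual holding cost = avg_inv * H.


Cost = 927.3041 * 48.9903 = 45428.9061

45428.9061 $/yr


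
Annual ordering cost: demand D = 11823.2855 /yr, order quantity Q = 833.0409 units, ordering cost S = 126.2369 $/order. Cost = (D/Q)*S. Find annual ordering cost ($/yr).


Number of orders = D/Q = 14.1929
Cost = 14.1929 * 126.2369 = 1791.6706

1791.6706 $/yr


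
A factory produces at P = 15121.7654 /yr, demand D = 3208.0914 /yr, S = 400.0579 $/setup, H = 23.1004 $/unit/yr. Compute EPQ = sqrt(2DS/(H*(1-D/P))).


1 - D/P = 1 - 0.2122 = 0.7878
H*(1-D/P) = 18.1996
2DS = 2566844.6170
EPQ = sqrt(141038.2347) = 375.5506

375.5506 units


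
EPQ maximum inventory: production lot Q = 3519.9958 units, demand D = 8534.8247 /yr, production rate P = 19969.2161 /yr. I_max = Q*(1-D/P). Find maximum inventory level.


D/P = 0.4274
1 - D/P = 0.5726
I_max = 3519.9958 * 0.5726 = 2015.5528

2015.5528 units


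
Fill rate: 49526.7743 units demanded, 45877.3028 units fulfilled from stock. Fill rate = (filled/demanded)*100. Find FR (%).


FR = 45877.3028 / 49526.7743 * 100 = 92.6313

92.6313%


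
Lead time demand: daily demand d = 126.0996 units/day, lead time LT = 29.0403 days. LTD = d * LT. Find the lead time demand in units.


LTD = 126.0996 * 29.0403 = 3661.9702

3661.9702 units


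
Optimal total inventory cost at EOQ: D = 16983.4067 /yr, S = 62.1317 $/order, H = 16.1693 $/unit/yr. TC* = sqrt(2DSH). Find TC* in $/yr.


2*D*S*H = 34123947.1671
TC* = sqrt(34123947.1671) = 5841.5706

5841.5706 $/yr


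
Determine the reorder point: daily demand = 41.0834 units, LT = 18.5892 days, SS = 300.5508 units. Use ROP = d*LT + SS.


d*LT = 41.0834 * 18.5892 = 763.7075
ROP = 763.7075 + 300.5508 = 1064.2583

1064.2583 units


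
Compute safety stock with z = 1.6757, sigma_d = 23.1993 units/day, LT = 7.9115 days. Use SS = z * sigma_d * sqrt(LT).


sqrt(LT) = sqrt(7.9115) = 2.8127
SS = 1.6757 * 23.1993 * 2.8127 = 109.3454

109.3454 units


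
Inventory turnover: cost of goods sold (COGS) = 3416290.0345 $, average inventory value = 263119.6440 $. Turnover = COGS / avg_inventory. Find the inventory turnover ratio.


Turnover = 3416290.0345 / 263119.6440 = 12.9838

12.9838


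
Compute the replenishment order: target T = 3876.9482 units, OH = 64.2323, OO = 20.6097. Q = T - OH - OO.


Inventory position = OH + OO = 64.2323 + 20.6097 = 84.8420
Q = 3876.9482 - 84.8420 = 3792.1062

3792.1062 units


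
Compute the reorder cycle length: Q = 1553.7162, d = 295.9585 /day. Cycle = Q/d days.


Cycle = 1553.7162 / 295.9585 = 5.2498

5.2498 days


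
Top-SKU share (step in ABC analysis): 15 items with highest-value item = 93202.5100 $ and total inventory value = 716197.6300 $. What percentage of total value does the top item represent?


Top item = 93202.5100
Total = 716197.6300
Percentage = 93202.5100 / 716197.6300 * 100 = 13.0135

13.0135%


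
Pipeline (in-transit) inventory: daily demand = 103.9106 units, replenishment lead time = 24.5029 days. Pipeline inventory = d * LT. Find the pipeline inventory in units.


Pipeline = 103.9106 * 24.5029 = 2546.1110

2546.1110 units


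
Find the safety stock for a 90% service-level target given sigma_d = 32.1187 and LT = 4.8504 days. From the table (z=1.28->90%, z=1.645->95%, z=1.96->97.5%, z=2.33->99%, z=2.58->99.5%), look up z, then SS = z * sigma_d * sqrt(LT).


From the table, SL = 90% corresponds to z = 1.28
sqrt(LT) = sqrt(4.8504) = 2.2024
SS = 1.28 * 32.1187 * 2.2024 = 90.5434

90.5434 units


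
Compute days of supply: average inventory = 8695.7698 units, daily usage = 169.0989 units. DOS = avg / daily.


DOS = 8695.7698 / 169.0989 = 51.4242

51.4242 days


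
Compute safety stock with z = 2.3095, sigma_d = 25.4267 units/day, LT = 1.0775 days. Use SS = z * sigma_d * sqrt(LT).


sqrt(LT) = sqrt(1.0775) = 1.0380
SS = 2.3095 * 25.4267 * 1.0380 = 60.9560

60.9560 units


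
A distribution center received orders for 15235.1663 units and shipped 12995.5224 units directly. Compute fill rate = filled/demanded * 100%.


FR = 12995.5224 / 15235.1663 * 100 = 85.2995

85.2995%


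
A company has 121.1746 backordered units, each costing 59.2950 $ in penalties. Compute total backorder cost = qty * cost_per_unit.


Total = 121.1746 * 59.2950 = 7185.0479

7185.0479 $


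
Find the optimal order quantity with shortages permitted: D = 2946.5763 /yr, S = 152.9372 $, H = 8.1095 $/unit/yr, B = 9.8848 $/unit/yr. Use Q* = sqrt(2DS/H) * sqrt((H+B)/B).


sqrt(2DS/H) = 333.3753
sqrt((H+B)/B) = 1.3492
Q* = 333.3753 * 1.3492 = 449.7974

449.7974 units


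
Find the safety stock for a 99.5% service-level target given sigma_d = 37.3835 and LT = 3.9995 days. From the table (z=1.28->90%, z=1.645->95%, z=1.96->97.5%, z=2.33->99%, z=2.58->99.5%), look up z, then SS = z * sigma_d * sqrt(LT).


From the table, SL = 99.5% corresponds to z = 2.58
sqrt(LT) = sqrt(3.9995) = 1.9999
SS = 2.58 * 37.3835 * 1.9999 = 192.8868

192.8868 units


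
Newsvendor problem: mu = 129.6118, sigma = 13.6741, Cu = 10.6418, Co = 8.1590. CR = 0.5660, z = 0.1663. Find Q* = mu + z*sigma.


CR = Cu/(Cu+Co) = 10.6418/(10.6418+8.1590) = 0.5660
z = 0.1663
Q* = 129.6118 + 0.1663 * 13.6741 = 131.8858

131.8858 units


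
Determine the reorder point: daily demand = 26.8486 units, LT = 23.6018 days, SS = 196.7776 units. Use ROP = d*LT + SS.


d*LT = 26.8486 * 23.6018 = 633.6753
ROP = 633.6753 + 196.7776 = 830.4529

830.4529 units


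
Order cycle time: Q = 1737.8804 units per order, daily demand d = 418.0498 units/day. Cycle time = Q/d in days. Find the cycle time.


Cycle = 1737.8804 / 418.0498 = 4.1571

4.1571 days


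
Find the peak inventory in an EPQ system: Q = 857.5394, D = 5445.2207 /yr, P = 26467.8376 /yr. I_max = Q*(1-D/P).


D/P = 0.2057
1 - D/P = 0.7943
I_max = 857.5394 * 0.7943 = 681.1181

681.1181 units


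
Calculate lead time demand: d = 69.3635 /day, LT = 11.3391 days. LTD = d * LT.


LTD = 69.3635 * 11.3391 = 786.5197

786.5197 units


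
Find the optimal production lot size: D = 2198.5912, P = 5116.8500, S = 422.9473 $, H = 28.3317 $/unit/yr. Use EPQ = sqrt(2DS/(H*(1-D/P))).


1 - D/P = 1 - 0.4297 = 0.5703
H*(1-D/P) = 16.1582
2DS = 1859776.4237
EPQ = sqrt(115097.7902) = 339.2607

339.2607 units


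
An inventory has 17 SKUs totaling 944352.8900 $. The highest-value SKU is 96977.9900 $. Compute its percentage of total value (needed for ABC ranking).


Top item = 96977.9900
Total = 944352.8900
Percentage = 96977.9900 / 944352.8900 * 100 = 10.2693

10.2693%


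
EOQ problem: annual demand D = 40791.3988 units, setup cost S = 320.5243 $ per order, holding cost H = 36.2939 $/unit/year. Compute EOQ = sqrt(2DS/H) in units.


2*D*S = 2 * 40791.3988 * 320.5243 = 26149269.0928
2*D*S/H = 720486.6133
EOQ = sqrt(720486.6133) = 848.8148

848.8148 units


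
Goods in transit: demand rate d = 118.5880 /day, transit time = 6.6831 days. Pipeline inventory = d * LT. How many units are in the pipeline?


Pipeline = 118.5880 * 6.6831 = 792.5355

792.5355 units


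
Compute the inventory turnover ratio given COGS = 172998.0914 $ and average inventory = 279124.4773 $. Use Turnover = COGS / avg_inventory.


Turnover = 172998.0914 / 279124.4773 = 0.6198

0.6198


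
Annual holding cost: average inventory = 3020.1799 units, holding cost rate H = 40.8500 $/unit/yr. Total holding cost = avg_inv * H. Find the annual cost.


Cost = 3020.1799 * 40.8500 = 123374.3489

123374.3489 $/yr


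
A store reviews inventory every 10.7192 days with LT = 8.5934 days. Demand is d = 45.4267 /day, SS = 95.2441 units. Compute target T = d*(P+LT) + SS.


P + LT = 19.3126
d*(P+LT) = 45.4267 * 19.3126 = 877.3077
T = 877.3077 + 95.2441 = 972.5518

972.5518 units


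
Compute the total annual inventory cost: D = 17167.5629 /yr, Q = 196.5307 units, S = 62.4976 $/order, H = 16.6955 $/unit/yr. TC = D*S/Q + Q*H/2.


Ordering cost = D*S/Q = 5459.3582
Holding cost = Q*H/2 = 1640.5892
TC = 5459.3582 + 1640.5892 = 7099.9473

7099.9473 $/yr


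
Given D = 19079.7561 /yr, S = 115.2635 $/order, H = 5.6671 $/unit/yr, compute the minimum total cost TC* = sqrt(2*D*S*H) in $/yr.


2*D*S*H = 24926166.6015
TC* = sqrt(24926166.6015) = 4992.6112

4992.6112 $/yr


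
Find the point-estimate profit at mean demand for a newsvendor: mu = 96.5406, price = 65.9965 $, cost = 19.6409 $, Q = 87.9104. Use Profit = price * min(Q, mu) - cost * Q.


Sales at mu = min(87.9104, 96.5406) = 87.9104
Revenue = 65.9965 * 87.9104 = 5801.7787
Total cost = 19.6409 * 87.9104 = 1726.6394
Profit = 5801.7787 - 1726.6394 = 4075.1393

4075.1393 $


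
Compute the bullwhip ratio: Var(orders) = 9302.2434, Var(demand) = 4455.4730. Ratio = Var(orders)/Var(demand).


BW = 9302.2434 / 4455.4730 = 2.0878

2.0878


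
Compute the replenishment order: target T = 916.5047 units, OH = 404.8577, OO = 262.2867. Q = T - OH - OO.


Inventory position = OH + OO = 404.8577 + 262.2867 = 667.1444
Q = 916.5047 - 667.1444 = 249.3603

249.3603 units


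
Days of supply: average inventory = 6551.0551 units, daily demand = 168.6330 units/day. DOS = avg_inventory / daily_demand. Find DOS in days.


DOS = 6551.0551 / 168.6330 = 38.8480

38.8480 days


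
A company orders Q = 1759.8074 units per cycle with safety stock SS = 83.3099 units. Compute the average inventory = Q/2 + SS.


Q/2 = 879.9037
Avg = 879.9037 + 83.3099 = 963.2136

963.2136 units


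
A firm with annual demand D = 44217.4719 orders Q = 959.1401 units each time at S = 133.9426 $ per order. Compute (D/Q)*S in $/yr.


Number of orders = D/Q = 46.1012
Cost = 46.1012 * 133.9426 = 6174.9093

6174.9093 $/yr


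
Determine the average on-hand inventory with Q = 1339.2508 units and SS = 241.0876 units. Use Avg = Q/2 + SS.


Q/2 = 669.6254
Avg = 669.6254 + 241.0876 = 910.7130

910.7130 units


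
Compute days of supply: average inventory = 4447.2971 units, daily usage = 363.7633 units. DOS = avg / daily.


DOS = 4447.2971 / 363.7633 = 12.2258

12.2258 days


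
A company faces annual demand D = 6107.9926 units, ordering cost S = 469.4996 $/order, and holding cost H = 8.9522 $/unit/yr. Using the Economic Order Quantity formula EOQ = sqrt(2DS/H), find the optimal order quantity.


2*D*S = 2 * 6107.9926 * 469.4996 = 5735400.1650
2*D*S/H = 640669.3511
EOQ = sqrt(640669.3511) = 800.4182

800.4182 units


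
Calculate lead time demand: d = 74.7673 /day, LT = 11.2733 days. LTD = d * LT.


LTD = 74.7673 * 11.2733 = 842.8742

842.8742 units


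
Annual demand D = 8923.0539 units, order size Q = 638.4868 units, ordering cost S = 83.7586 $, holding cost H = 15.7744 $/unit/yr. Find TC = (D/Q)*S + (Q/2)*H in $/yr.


Ordering cost = D*S/Q = 1170.5528
Holding cost = Q*H/2 = 5035.8731
TC = 1170.5528 + 5035.8731 = 6206.4259

6206.4259 $/yr


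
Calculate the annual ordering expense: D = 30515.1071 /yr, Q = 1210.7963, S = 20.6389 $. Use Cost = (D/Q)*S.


Number of orders = D/Q = 25.2025
Cost = 25.2025 * 20.6389 = 520.1521

520.1521 $/yr


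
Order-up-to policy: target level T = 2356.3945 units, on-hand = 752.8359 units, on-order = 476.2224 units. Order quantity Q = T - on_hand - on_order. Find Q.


Inventory position = OH + OO = 752.8359 + 476.2224 = 1229.0583
Q = 2356.3945 - 1229.0583 = 1127.3362

1127.3362 units


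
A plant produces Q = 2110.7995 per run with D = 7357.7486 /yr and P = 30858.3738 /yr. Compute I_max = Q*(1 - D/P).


D/P = 0.2384
1 - D/P = 0.7616
I_max = 2110.7995 * 0.7616 = 1607.5088

1607.5088 units


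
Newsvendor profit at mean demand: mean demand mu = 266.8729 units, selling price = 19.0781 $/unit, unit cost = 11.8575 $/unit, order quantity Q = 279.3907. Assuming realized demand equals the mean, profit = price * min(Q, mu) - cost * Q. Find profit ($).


Sales at mu = min(279.3907, 266.8729) = 266.8729
Revenue = 19.0781 * 266.8729 = 5091.4279
Total cost = 11.8575 * 279.3907 = 3312.8752
Profit = 5091.4279 - 3312.8752 = 1778.5526

1778.5526 $


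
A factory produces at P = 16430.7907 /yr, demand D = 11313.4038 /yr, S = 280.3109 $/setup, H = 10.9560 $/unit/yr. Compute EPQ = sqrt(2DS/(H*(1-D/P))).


1 - D/P = 1 - 0.6885 = 0.3115
H*(1-D/P) = 3.4123
2DS = 6342540.8025
EPQ = sqrt(1858752.0336) = 1363.3606

1363.3606 units


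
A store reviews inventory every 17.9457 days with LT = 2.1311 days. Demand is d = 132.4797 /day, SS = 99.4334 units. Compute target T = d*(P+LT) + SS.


P + LT = 20.0768
d*(P+LT) = 132.4797 * 20.0768 = 2659.7684
T = 2659.7684 + 99.4334 = 2759.2018

2759.2018 units


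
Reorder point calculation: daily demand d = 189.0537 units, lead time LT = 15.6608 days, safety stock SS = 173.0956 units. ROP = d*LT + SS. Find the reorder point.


d*LT = 189.0537 * 15.6608 = 2960.7322
ROP = 2960.7322 + 173.0956 = 3133.8278

3133.8278 units


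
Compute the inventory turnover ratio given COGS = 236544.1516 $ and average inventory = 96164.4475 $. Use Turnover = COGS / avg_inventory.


Turnover = 236544.1516 / 96164.4475 = 2.4598

2.4598


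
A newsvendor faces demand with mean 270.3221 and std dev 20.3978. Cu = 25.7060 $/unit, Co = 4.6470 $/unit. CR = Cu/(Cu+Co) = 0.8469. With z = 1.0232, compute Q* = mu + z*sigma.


CR = Cu/(Cu+Co) = 25.7060/(25.7060+4.6470) = 0.8469
z = 1.0232
Q* = 270.3221 + 1.0232 * 20.3978 = 291.1931

291.1931 units


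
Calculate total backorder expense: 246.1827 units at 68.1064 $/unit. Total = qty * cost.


Total = 246.1827 * 68.1064 = 16766.6174

16766.6174 $


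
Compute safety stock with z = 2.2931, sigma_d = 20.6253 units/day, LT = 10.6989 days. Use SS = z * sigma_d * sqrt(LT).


sqrt(LT) = sqrt(10.6989) = 3.2709
SS = 2.2931 * 20.6253 * 3.2709 = 154.7009

154.7009 units


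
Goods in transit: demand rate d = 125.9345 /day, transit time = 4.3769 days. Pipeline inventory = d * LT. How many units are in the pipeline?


Pipeline = 125.9345 * 4.3769 = 551.2027

551.2027 units


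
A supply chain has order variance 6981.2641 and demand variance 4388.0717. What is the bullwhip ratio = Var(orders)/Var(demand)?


BW = 6981.2641 / 4388.0717 = 1.5910

1.5910


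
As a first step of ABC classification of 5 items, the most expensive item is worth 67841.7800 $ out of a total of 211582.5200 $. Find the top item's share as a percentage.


Top item = 67841.7800
Total = 211582.5200
Percentage = 67841.7800 / 211582.5200 * 100 = 32.0640

32.0640%


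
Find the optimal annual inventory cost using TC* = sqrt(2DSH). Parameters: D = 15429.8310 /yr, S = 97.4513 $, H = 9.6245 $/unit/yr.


2*D*S*H = 28943895.3202
TC* = sqrt(28943895.3202) = 5379.9531

5379.9531 $/yr


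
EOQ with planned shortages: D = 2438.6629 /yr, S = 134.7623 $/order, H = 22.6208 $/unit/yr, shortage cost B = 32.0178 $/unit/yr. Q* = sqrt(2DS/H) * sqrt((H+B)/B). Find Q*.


sqrt(2DS/H) = 170.4595
sqrt((H+B)/B) = 1.3063
Q* = 170.4595 * 1.3063 = 222.6769

222.6769 units


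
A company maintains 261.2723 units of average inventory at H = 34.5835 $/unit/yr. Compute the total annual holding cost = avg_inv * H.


Cost = 261.2723 * 34.5835 = 9035.7106

9035.7106 $/yr


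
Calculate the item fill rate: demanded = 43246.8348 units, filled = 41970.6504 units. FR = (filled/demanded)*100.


FR = 41970.6504 / 43246.8348 * 100 = 97.0491

97.0491%


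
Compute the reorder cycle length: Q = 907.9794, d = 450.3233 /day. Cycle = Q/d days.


Cycle = 907.9794 / 450.3233 = 2.0163

2.0163 days


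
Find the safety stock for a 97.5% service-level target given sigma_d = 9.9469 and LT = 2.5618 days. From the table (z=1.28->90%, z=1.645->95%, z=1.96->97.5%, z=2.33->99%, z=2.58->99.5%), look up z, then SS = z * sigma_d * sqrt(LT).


From the table, SL = 97.5% corresponds to z = 1.96
sqrt(LT) = sqrt(2.5618) = 1.6006
SS = 1.96 * 9.9469 * 1.6006 = 31.2044

31.2044 units


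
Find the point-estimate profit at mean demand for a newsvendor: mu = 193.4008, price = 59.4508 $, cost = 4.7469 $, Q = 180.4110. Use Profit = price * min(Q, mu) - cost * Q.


Sales at mu = min(180.4110, 193.4008) = 180.4110
Revenue = 59.4508 * 180.4110 = 10725.5783
Total cost = 4.7469 * 180.4110 = 856.3930
Profit = 10725.5783 - 856.3930 = 9869.1853

9869.1853 $


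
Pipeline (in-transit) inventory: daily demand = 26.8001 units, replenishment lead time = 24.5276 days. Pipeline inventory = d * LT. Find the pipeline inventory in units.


Pipeline = 26.8001 * 24.5276 = 657.3421

657.3421 units


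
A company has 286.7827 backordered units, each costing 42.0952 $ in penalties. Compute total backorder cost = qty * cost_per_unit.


Total = 286.7827 * 42.0952 = 12072.1751

12072.1751 $


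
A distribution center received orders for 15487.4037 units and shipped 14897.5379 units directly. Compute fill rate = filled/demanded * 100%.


FR = 14897.5379 / 15487.4037 * 100 = 96.1913

96.1913%


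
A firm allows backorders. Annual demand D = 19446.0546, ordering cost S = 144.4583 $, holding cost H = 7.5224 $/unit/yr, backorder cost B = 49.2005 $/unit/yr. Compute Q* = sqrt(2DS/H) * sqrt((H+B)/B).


sqrt(2DS/H) = 864.2190
sqrt((H+B)/B) = 1.0737
Q* = 864.2190 * 1.0737 = 927.9365

927.9365 units


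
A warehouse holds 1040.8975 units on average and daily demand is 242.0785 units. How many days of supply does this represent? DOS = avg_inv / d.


DOS = 1040.8975 / 242.0785 = 4.2998

4.2998 days


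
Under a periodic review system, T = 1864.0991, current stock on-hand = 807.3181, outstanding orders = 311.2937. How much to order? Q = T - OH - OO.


Inventory position = OH + OO = 807.3181 + 311.2937 = 1118.6118
Q = 1864.0991 - 1118.6118 = 745.4873

745.4873 units


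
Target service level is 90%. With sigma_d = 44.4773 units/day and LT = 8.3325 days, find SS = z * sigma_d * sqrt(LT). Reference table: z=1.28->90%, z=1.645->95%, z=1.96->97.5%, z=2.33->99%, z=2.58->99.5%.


From the table, SL = 90% corresponds to z = 1.28
sqrt(LT) = sqrt(8.3325) = 2.8866
SS = 1.28 * 44.4773 * 2.8866 = 164.3373

164.3373 units


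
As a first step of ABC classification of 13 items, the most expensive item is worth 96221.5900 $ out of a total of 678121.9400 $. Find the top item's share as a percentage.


Top item = 96221.5900
Total = 678121.9400
Percentage = 96221.5900 / 678121.9400 * 100 = 14.1894

14.1894%


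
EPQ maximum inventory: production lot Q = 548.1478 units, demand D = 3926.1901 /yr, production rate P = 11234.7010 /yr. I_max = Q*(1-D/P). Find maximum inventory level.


D/P = 0.3495
1 - D/P = 0.6505
I_max = 548.1478 * 0.6505 = 356.5866

356.5866 units
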